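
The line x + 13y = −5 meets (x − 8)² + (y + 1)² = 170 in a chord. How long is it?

2√170

Substitute y = (−5 − x)/13:
170x² − 2720x − 17850 = 0  ⟹  x² − 16x − 105 = 0
x = 21 or x = −5, giving (21, −2) and (−5, 0).
|(21, −2) − (−5, 0)| = √((26)² + (−2)²) = 2√170.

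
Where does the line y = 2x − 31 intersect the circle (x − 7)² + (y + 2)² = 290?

Substitute y = 2x − 31:
5x² − 130x + 600 = 0  ⟹  x² − 26x + 120 = 0
x = 20 or x = 6, giving (20, 9) and (6, −19).

(6, −19) and (20, 9)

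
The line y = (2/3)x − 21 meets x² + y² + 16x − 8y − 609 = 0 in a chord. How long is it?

4√13

Centre (−8, 4), r² = 689. Perpendicular distance d from centre to line = |−91| / √13 = 91/√13.
Chord = 2√(r² − d²) = 2·√(52) = 4√13.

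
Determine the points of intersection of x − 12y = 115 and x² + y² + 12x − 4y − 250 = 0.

(−17, −11) and (7, −9)

Express y = (−115 + x)/12 and substitute into the circle:
145x² + 1450x − 17255 = 0  ⟹  x² + 10x − 119 = 0
x = 7 or x = −17, giving (7, −9) and (−17, −11).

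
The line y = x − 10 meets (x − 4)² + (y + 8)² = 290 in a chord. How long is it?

24√2

Express y = x − 10 and substitute into the circle:
2x² − 12x − 270 = 0  ⟹  x² − 6x − 135 = 0
x = 15 or x = −9, giving (15, 5) and (−9, −19).
Chord length = distance between (15, 5) and (−9, −19) = √1152 = 24√2.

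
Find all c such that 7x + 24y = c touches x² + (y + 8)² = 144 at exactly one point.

The line touches the circle iff its distance from (0, −8) is 12:
|7·0 + 24·(−8) − c| / √625 = 12
|c − (−192)| = 12·25, so c = 108 or c = −492.

c = −492 or c = 108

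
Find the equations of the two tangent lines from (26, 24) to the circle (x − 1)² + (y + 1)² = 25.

3x − 4y = −18 and 4x − 3y = 32

Write the tangent as mx − y + (24 − m·(26)) = 0 and set its distance from the centre to 5:
(−25m − (−25))² = 25(m² + 1)
12m² − 25m + 12 = 0, so m = 3/4 or m = 4/3.
Through (26, 24) these give 3x − 4y = −18 and 4x − 3y = 32.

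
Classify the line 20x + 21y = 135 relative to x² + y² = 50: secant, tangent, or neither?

secant

Centre (0, 0), r² = 50. Distance² from centre to line = (−135)²/841 = 18225/841.
Since d² < r², the line cuts the circle twice.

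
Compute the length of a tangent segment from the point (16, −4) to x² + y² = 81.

The centre is (0, 0) and r = 9. The square of the distance from P to the centre is 256 + 16 = 272.
The tangent meets the radius at right angles, so tangent² = |PO|² − r² = 272 − 81 = 191.

√191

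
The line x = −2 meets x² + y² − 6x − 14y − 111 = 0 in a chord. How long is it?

The distance from (3, 7) to the line is 5, and r² = 169.
Chord = 2√(r² − d²) = 2·√(144) = 24.

24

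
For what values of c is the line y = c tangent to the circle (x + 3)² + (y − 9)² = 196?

c = −5 or c = 23

Tangency holds when the distance from the centre (−3, 9) to the line equals the radius 14:
|0·(−3) + 1·9 − c| / √1 = 14
|c − (9)| = 14, so c = 23 or c = −5.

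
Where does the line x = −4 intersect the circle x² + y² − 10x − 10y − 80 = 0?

The line gives x = −4. Substituting into the circle:
y² − 10y − 24 = 0
y = 12 or y = −2, giving (−4, 12) and (−4, −2).

(−4, −2) and (−4, 12)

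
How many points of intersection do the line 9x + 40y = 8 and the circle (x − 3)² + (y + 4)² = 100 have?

d² = (9·3 + 40·(−4) − (8))²/1681 = 19881/1681; r² = 100.
Since d² < r², the line cuts the circle twice.

2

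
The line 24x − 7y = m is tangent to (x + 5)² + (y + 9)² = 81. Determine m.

m = −282 or m = 168

The line touches the circle iff its distance from (−5, −9) is 9:
|24·(−5) − 7·(−9) − m| / √625 = 9
|m − (−57)| = 9·25, so m = 168 or m = −282.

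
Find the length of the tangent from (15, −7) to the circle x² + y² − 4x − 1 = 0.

√213

With centre O = (2, 0), |OP|² = 218 and r² = 5.
Power of the point: PT² = |PO|² − r² = 213, so PT = √213.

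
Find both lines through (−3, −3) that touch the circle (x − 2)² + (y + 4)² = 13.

2x − 3y = 3 and 3x + 2y = −15

Write the tangent as mx − y + (−3 − m·(−3)) = 0 and set its distance from the centre to √13:
(5m − (−1))² = 13(m² + 1)
6m² + 5m − 6 = 0, so m = 2/3 or m = −3/2.
Through (−3, −3) these give 2x − 3y = 3 and 3x + 2y = −15.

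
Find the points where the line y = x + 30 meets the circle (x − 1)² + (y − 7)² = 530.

(−22, 8) and (0, 30)

Substitute y = x + 30:
2x² + 44x = 0  ⟹  x² + 22x = 0
x = 0 or x = −22, giving (0, 30) and (−22, 8).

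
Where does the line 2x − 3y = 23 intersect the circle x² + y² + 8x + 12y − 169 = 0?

Substitute y = (−23 + 2x)/3:
13x² + 52x − 1820 = 0  ⟹  x² + 4x − 140 = 0
x = 10 or x = −14, giving (10, −1) and (−14, −17).

(−14, −17) and (10, −1)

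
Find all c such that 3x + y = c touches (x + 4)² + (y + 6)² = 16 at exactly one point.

For a tangent, require d(centre, line) = r = 4.
|3·(−4) + 1·(−6) − c| / √10 = 4
|c − (−18)| = 4√10.

c = −18 ± 4√10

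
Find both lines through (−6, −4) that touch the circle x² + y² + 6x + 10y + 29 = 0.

A line y − (−4) = m(x − (−6)) is tangent when its distance from (−3, −5) is √5:
[m·(3) − (−1)]² = 5(m² + 1)
2m² + 3m − 2 = 0, so m = 1/2 or m = −2.
Through (−6, −4) these give x − 2y = 2 and 2x + y = −16.

x − 2y = 2 and 2x + y = −16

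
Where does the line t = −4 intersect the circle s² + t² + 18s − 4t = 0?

Express t = −4 and substitute into the circle:
s² + 18s + 32 = 0
s = −2 or s = −16, giving (−2, −4) and (−16, −4).

(−16, −4) and (−2, −4)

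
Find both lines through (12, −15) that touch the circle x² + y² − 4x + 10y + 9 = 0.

Let a tangent through (12, −15) have slope m. Its distance from (2, −5) must equal 2√5:
(−10m − (10))² = 20(m² + 1)
2m² + 5m + 2 = 0, so m = −1/2 or m = −2.
With m = −1/2: x + 2y = −18. With m = −2: 2x + y = 9.

x + 2y = −18 and 2x + y = 9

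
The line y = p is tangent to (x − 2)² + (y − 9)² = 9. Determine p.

The line touches the circle iff its distance from (2, 9) is 3:
|0·2 + 1·9 − p| / √1 = 3
|p − (9)| = 3, so p = 12 or p = 6.

p = 6 or p = 12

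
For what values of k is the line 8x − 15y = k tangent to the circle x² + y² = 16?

Tangency holds when the distance from the centre (0, 0) to the line equals the radius 4:
|8·0 − 15·0 − k| / √289 = 4
|k| = 4·17, so k = 68 or k = −68.

k = −68 or k = 68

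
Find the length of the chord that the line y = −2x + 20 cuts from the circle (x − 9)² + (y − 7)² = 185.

Express y = −2x + 20 and substitute into the circle:
5x² − 70x + 65 = 0  ⟹  x² − 14x + 13 = 0
x = 13 or x = 1, giving (13, −6) and (1, 18).
|(13, −6) − (1, 18)| = √((12)² + (−24)²) = 12√5.

12√5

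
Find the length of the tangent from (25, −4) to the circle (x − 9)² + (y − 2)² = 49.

9√3

Centre (9, 2), r² = 49. |PO|² = (16)² + (−6)² = 292.
By the tangent–radius right angle, tangent length = √(|PO|² − r²) = √243 = 9√3.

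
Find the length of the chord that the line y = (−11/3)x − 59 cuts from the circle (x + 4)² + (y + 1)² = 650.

4√130

Substitute y = (−177 − 11x)/3:
130x² + 3900x + 24570 = 0  ⟹  x² + 30x + 189 = 0
x = −9 or x = −21, giving (−9, −26) and (−21, 18).
|(−9, −26) − (−21, 18)| = √((12)² + (−44)²) = 4√130.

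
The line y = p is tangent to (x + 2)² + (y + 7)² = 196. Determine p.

The line touches the circle iff its distance from (−2, −7) is 14:
|0·(−2) + 1·(−7) − p| / √1 = 14
|p − (−7)| = 14, so p = 7 or p = −21.

p = −21 or p = 7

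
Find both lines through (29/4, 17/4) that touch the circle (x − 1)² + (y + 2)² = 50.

7x + y = 55 and x + 7y = 37

Let a tangent through (29/4, 17/4) have slope m. Its distance from (1, −2) must equal 5√2:
(−25/4m − (−25/4))² = 50(m² + 1)
7m² + 50m + 7 = 0, so m = −7 or m = −1/7.
Through (29/4, 17/4) these give 7x + y = 55 and x + 7y = 37.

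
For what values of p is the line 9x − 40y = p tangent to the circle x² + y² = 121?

For a tangent, require d(centre, line) = r = 11.
|9·0 − 40·0 − p| / √1681 = 11
|p| = 11·41, so p = 451 or p = −451.

p = −451 or p = 451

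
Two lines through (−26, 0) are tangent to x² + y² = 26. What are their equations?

x − 5y = −26 and x + 5y = −26

Write the tangent as mx − y + (0 − m·(−26)) = 0 and set its distance from the centre to √26:
[m·(26) − (0)]² = 26(m² + 1)
25m² − 1 = 0, so m = 1/5 or m = −1/5.
Through (−26, 0) these give x − 5y = −26 and x + 5y = −26.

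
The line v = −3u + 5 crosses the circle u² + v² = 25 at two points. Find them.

Substitute v = −3u + 5:
10u² − 30u = 0  ⟹  u² − 3u = 0
u = 3 or u = 0, giving (3, −4) and (0, 5).

(0, 5) and (3, −4)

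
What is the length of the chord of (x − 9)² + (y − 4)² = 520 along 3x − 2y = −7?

Express y = (7 + 3x)/2 and substitute into the circle:
13x² − 78x − 1755 = 0  ⟹  x² − 6x − 135 = 0
x = 15 or x = −9, giving (15, 26) and (−9, −10).
|(15, 26) − (−9, −10)| = √((24)² + (36)²) = 12√13.

12√13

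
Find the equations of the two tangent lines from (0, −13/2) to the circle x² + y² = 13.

3x + 2y = −13 and 3x − 2y = 13

Let a tangent through (0, −13/2) have slope m. Its distance from (0, 0) must equal √13:
[m·(0) − (13/2)]² = 13(m² + 1)
4m² − 9 = 0, so m = −3/2 or m = 3/2.
With m = −3/2: 3x + 2y = −13. With m = 3/2: 3x − 2y = 13.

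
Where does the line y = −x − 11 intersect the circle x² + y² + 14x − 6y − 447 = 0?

(−26, 15) and (5, −16)

Express y = −x − 11 and substitute into the circle:
2x² + 42x − 260 = 0  ⟹  x² + 21x − 130 = 0
x = 5 or x = −26, giving (5, −16) and (−26, 15).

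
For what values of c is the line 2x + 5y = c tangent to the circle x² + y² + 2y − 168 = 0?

c = −5 ± 13√29

For a tangent, require d(centre, line) = r = 13.
|2·0 + 5·(−1) − c| / √29 = 13
|c − (−5)| = 13√29.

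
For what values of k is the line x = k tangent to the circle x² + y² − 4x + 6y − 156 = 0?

For a tangent, require d(centre, line) = r = 13.
|1·2 + 0·(−3) − k| / √1 = 13
|k − (2)| = 13, so k = 15 or k = −11.

k = −11 or k = 15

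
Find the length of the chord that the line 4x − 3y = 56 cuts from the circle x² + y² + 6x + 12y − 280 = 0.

30

From the line, y = (−56 + 4x)/3. Substituting:
25x² − 250x − 1400 = 0  ⟹  x² − 10x − 56 = 0
x = 14 or x = −4, giving (14, 0) and (−4, −24).
Chord length = distance between (14, 0) and (−4, −24) = √900 = 30.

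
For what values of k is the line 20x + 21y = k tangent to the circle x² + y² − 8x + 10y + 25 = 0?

For a tangent, require d(centre, line) = r = 4.
|20·4 + 21·(−5) − k| / √841 = 4
|k − (−25)| = 4·29, so k = 91 or k = −141.

k = −141 or k = 91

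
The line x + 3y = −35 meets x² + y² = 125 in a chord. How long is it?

√10

Express y = (−35 − x)/3 and substitute into the circle:
10x² + 70x + 100 = 0  ⟹  x² + 7x + 10 = 0
x = −2 or x = −5, giving (−2, −11) and (−5, −10).
|(−2, −11) − (−5, −10)| = √((3)² + (−1)²) = √10.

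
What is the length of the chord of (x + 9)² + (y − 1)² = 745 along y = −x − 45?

Express y = −x − 45 and substitute into the circle:
2x² + 110x + 1452 = 0  ⟹  x² + 55x + 726 = 0
x = −22 or x = −33, giving (−22, −23) and (−33, −12).
Chord length = distance between (−22, −23) and (−33, −12) = √242 = 11√2.

11√2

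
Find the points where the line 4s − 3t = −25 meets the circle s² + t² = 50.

(−7, −1) and (−1, 7)

Express t = (25 + 4s)/3 and substitute into the circle:
25s² + 200s + 175 = 0  ⟹  s² + 8s + 7 = 0
s = −1 or s = −7, giving (−1, 7) and (−7, −1).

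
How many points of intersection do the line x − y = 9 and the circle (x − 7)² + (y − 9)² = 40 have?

Substituting the line into the circle gives 2x² − 50x + 333 = 0.
Δ = 2500 − 2664 = −164.
No real roots: the line does not meet the circle.

0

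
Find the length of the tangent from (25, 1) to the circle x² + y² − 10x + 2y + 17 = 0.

√395

With centre O = (5, −1), |OP|² = 404 and r² = 9.
Power of the point: PT² = |PO|² − r² = 395, so PT = √395.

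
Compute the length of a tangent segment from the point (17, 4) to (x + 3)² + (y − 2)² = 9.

Centre (−3, 2), r² = 9. |PO|² = (20)² + (2)² = 404.
Power of the point: PT² = |PO|² − r² = 395, so PT = √395.

√395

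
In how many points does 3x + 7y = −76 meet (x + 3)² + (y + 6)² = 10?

Substituting the line into the circle gives 58x² + 498x + 1107 = 0.
Discriminant = (498)² − 4·58·(1107) = −8820 < 0.
No real roots: the line does not meet the circle.

0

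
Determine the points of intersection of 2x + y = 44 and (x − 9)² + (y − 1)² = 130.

(18, 8) and (20, 4)

Substitute y = −2x + 44:
5x² − 190x + 1800 = 0  ⟹  x² − 38x + 360 = 0
x = 20 or x = 18, giving (20, 4) and (18, 8).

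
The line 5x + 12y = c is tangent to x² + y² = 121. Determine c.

c = −143 or c = 143

Tangency holds when the distance from the centre (0, 0) to the line equals the radius 11:
|5·0 + 12·0 − c| / √169 = 11
|c| = 11·13, so c = 143 or c = −143.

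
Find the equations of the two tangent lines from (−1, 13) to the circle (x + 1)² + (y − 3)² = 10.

3x + y = 10 and 3x − y = −16

A line y − (13) = m(x − (−1)) is tangent when its distance from (−1, 3) is √10:
(0m − (−10))² = 10(m² + 1)
m² − 9 = 0, so m = −3 or m = 3.
Through (−1, 13) these give 3x + y = 10 and 3x − y = −16.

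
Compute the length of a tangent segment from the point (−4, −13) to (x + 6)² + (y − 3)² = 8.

6√7

Centre (−6, 3), r² = 8. |PO|² = (2)² + (−16)² = 260.
By the tangent–radius right angle, tangent length = √(|PO|² − r²) = √252 = 6√7.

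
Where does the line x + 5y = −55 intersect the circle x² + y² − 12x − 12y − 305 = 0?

From the line, y = (−55 − x)/5. Substituting:
26x² − 130x − 1300 = 0  ⟹  x² − 5x − 50 = 0
x = 10 or x = −5, giving (10, −13) and (−5, −10).

(−5, −10) and (10, −13)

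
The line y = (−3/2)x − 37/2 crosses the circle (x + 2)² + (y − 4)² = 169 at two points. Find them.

(−15, 4) and (−7, −8)

From the line, y = (−37 − 3x)/2. Substituting:
13x² + 286x + 1365 = 0  ⟹  x² + 22x + 105 = 0
x = −7 or x = −15, giving (−7, −8) and (−15, 4).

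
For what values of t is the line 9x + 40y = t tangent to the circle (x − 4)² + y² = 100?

Tangency holds when the distance from the centre (4, 0) to the line equals the radius 10:
|9·4 + 40·0 − t| / √1681 = 10
|t − (36)| = 10·41, so t = 446 or t = −374.

t = −374 or t = 446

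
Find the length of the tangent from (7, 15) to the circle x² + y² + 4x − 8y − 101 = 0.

9

Centre (−2, 4), r² = 121. |PO|² = (9)² + (11)² = 202.
By the tangent–radius right angle, tangent length = √(|PO|² − r²) = √81 = 9.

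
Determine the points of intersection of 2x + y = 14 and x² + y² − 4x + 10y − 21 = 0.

(7, 0) and (9, −4)

From the line, y = −2x + 14. Substituting:
5x² − 80x + 315 = 0  ⟹  x² − 16x + 63 = 0
x = 9 or x = 7, giving (9, −4) and (7, 0).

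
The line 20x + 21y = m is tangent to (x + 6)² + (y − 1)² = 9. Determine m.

m = −186 or m = −12

Tangency holds when the distance from the centre (−6, 1) to the line equals the radius 3:
|20·(−6) + 21·1 − m| / √841 = 3
|m − (−99)| = 3·29, so m = −12 or m = −186.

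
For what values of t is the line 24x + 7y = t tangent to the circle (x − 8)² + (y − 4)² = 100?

t = −30 or t = 470

The line touches the circle iff its distance from (8, 4) is 10:
|24·8 + 7·4 − t| / √625 = 10
|t − (220)| = 10·25, so t = 470 or t = −30.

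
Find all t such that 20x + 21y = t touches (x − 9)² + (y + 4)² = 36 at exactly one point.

For a tangent, require d(centre, line) = r = 6.
|20·9 + 21·(−4) − t| / √841 = 6
|t − (96)| = 6·29, so t = 270 or t = −78.

t = −78 or t = 270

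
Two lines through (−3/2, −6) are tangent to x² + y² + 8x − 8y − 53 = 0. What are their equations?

Let a tangent through (−3/2, −6) have slope m. Its distance from (−4, 4) must equal √85:
[m·(−5/2) − (10)]² = 85(m² + 1)
63m² − 40m − 12 = 0, so m = 6/7 or m = −2/9.
Through (−3/2, −6) these give 6x − 7y = 33 and 2x + 9y = −57.

6x − 7y = 33 and 2x + 9y = −57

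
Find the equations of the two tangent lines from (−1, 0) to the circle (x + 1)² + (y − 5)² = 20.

A line y − (0) = m(x − (−1)) is tangent when its distance from (−1, 5) is 2√5:
[m·(0) − (5)]² = 20(m² + 1)
4m² − 1 = 0, so m = −1/2 or m = 1/2.
With m = −1/2: x + 2y = −1. With m = 1/2: x − 2y = −1.

x + 2y = −1 and x − 2y = −1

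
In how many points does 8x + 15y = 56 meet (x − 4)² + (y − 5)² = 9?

Substituting the line into the circle gives 289x² − 1496x + 1936 = 0.
Δ = 2238016 − 2238016 = 0.
A repeated root: the line is tangent.

1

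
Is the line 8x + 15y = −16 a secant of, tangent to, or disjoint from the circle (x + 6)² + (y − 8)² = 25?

Substituting the line into the circle gives 289x² + 4876x + 20971 = 0.
Δ = 23775376 − 24242476 = −467100.
No real roots: the line does not meet the circle.

disjoint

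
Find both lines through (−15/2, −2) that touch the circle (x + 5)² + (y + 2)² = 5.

Let a tangent through (−15/2, −2) have slope m. Its distance from (−5, −2) must equal √5:
(5/2m − (0))² = 5(m² + 1)
m² − 4 = 0, so m = 2 or m = −2.
Through (−15/2, −2) these give 2x − y = −13 and 2x + y = −17.

2x − y = −13 and 2x + y = −17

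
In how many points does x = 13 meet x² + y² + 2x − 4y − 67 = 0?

Centre (−1, 2), r² = 72. Distance² from centre to line = (−14)² = 196.
Since d² > r², the line lies outside the circle.

0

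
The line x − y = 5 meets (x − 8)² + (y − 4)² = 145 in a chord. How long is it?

From the line, y = x − 5. Substituting:
2x² − 34x = 0  ⟹  x² − 17x = 0
x = 17 or x = 0, giving (17, 12) and (0, −5).
|(17, 12) − (0, −5)| = √((17)² + (17)²) = 17√2.

17√2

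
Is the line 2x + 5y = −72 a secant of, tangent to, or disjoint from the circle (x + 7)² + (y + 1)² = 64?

disjoint

Centre (−7, −1), r² = 64. Distance² from centre to line = (53)²/29 = 2809/29.
Since d² > r², the line lies outside the circle.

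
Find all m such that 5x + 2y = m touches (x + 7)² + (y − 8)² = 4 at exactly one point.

m = −19 ± 2√29

Tangency holds when the distance from the centre (−7, 8) to the line equals the radius 2:
|5·(−7) + 2·8 − m| / √29 = 2
|m − (−19)| = 2√29.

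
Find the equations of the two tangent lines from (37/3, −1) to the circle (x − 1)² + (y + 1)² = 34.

3x + 5y = 32 and 3x − 5y = 42

Write the tangent as mx − y + (−1 − m·(37/3)) = 0 and set its distance from the centre to √34:
[m·(−34/3) − (0)]² = 34(m² + 1)
25m² − 9 = 0, so m = −3/5 or m = 3/5.
Through (37/3, −1) these give 3x + 5y = 32 and 3x − 5y = 42.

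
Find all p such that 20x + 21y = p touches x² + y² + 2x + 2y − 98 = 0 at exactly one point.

p = −331 or p = 249

The line touches the circle iff its distance from (−1, −1) is 10:
|20·(−1) + 21·(−1) − p| / √841 = 10
|p − (−41)| = 10·29, so p = 249 or p = −331.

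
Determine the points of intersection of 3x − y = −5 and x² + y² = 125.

Express y = 3x + 5 and substitute into the circle:
10x² + 30x − 100 = 0  ⟹  x² + 3x − 10 = 0
x = 2 or x = −5, giving (2, 11) and (−5, −10).

(−5, −10) and (2, 11)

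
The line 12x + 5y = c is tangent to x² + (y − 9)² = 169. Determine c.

c = −124 or c = 214

Tangency holds when the distance from the centre (0, 9) to the line equals the radius 13:
|12·0 + 5·9 − c| / √169 = 13
|c − (45)| = 13·13, so c = 214 or c = −124.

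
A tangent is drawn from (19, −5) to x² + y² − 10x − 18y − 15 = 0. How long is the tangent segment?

Centre (5, 9), r² = 121. |PO|² = (14)² + (−14)² = 392.
The tangent meets the radius at right angles, so tangent² = |PO|² − r² = 392 − 121 = 271.

√271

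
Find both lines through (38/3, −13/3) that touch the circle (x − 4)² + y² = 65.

8x + y = 97 and 4x − 7y = 81

A line y − (−13/3) = m(x − (38/3)) is tangent when its distance from (4, 0) is √65:
[m·(−26/3) − (13/3)]² = 65(m² + 1)
7m² + 52m − 32 = 0, so m = −8 or m = 4/7.
Through (38/3, −13/3) these give 8x + y = 97 and 4x − 7y = 81.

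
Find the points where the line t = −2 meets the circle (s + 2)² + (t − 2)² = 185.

From the line, t = −2. Substituting:
s² + 4s − 165 = 0
s = 11 or s = −15, giving (11, −2) and (−15, −2).

(−15, −2) and (11, −2)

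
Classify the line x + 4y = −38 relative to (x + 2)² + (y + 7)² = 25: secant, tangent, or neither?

Substituting the line into the circle gives 17x² + 84x − 236 = 0.
Δ = 7056 − (−16048) = 23104.
Two real roots: the line is a secant.

secant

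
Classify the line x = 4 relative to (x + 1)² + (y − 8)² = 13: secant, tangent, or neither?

Substituting the line into the circle gives y² − 16y + 76 = 0.
Discriminant = (−16)² − 4·1·(76) = −48 < 0.
No real roots: the line does not meet the circle.

neither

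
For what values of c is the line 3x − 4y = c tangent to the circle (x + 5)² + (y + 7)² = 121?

c = −42 or c = 68

For a tangent, require d(centre, line) = r = 11.
|3·(−5) − 4·(−7) − c| / √25 = 11
|c − (13)| = 11·5, so c = 68 or c = −42.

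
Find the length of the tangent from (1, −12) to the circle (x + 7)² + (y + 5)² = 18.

With centre O = (−7, −5), |OP|² = 113 and r² = 18.
Power of the point: PT² = |PO|² − r² = 95, so PT = √95.

√95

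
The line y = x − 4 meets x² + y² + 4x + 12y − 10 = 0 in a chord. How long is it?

From the line, y = x − 4. Substituting:
2x² + 8x − 42 = 0  ⟹  x² + 4x − 21 = 0
x = 3 or x = −7, giving (3, −1) and (−7, −11).
|(3, −1) − (−7, −11)| = √((10)² + (10)²) = 10√2.

10√2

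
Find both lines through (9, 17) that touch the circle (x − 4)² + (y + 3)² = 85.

Write the tangent as mx − y + (17 − m·(9)) = 0 and set its distance from the centre to √85:
(−5m − (−20))² = 85(m² + 1)
12m² + 40m − 63 = 0, so m = 7/6 or m = −9/2.
With m = 7/6: 7x − 6y = −39. With m = −9/2: 9x + 2y = 115.

7x − 6y = −39 and 9x + 2y = 115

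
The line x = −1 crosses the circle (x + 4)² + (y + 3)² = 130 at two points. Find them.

(−1, −14) and (−1, 8)

The line gives x = −1. Substituting into the circle:
y² + 6y − 112 = 0
y = 8 or y = −14, giving (−1, 8) and (−1, −14).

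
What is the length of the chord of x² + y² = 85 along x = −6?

14

The line gives x = −6. Substituting into the circle:
y² − 49 = 0
y = 7 or y = −7, giving (−6, 7) and (−6, −7).
|(−6, 7) − (−6, −7)| = √((0)² + (14)²) = 14.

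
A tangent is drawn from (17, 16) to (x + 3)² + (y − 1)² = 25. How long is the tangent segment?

With centre O = (−3, 1), |OP|² = 625 and r² = 25.
The tangent meets the radius at right angles, so tangent² = |PO|² − r² = 625 − 25 = 600.

10√6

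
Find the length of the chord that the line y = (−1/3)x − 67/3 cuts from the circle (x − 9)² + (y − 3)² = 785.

The distance from (9, 3) to the line is 85/√10, and r² = 785.
Chord = 2√(r² − d²) = 2·√(125/2) = 5√10.

5√10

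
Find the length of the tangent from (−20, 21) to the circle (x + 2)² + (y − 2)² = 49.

2√159

Centre (−2, 2), r² = 49. |PO|² = (−18)² + (19)² = 685.
Power of the point: PT² = |PO|² − r² = 636, so PT = 2√159.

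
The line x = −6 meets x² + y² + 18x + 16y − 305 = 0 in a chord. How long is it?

The distance from (−9, −8) to the line is 3, and r² = 450.
Half the chord is √(r² − d²) = √(441), so the full chord is 42.

42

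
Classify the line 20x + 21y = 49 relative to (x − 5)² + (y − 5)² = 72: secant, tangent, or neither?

secant

Centre (5, 5), r² = 72. Distance² from centre to line = (156)²/841 = 24336/841.
Since d² < r², the line cuts the circle twice.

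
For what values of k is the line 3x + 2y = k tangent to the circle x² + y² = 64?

The line touches the circle iff its distance from (0, 0) is 8:
|3·0 + 2·0 − k| / √13 = 8
|k| = 8√13.

k = ±8√13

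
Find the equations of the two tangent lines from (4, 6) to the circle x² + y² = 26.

A line y − (6) = m(x − (4)) is tangent when its distance from (0, 0) is √26:
(−4m − (−6))² = 26(m² + 1)
5m² + 24m − 5 = 0, so m = 1/5 or m = −5.
With m = 1/5: x − 5y = −26. With m = −5: 5x + y = 26.

x − 5y = −26 and 5x + y = 26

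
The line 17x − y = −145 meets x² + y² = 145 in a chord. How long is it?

√290

Express y = 17x + 145 and substitute into the circle:
290x² + 4930x + 20880 = 0  ⟹  x² + 17x + 72 = 0
x = −8 or x = −9, giving (−8, 9) and (−9, −8).
|(−8, 9) − (−9, −8)| = √((1)² + (17)²) = √290.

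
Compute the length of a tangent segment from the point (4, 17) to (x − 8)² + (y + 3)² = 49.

√367

Centre (8, −3), r² = 49. |PO|² = (−4)² + (20)² = 416.
Power of the point: PT² = |PO|² − r² = 367, so PT = √367.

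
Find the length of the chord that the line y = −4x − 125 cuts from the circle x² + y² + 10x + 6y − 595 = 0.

2√17

The distance from (−5, −3) to the line is 102/√17, and r² = 629.
Half the chord is √(r² − d²) = √(17), so the full chord is 2√17.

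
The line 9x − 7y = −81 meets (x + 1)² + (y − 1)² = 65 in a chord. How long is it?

√130

Centre (−1, 1), r² = 65. Perpendicular distance d from centre to line = |65| / √130 = 65/√130.
Half the chord is √(r² − d²) = √(65/2), so the full chord is √130.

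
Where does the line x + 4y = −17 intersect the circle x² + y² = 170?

From the line, y = (−17 − x)/4. Substituting:
17x² + 34x − 2431 = 0  ⟹  x² + 2x − 143 = 0
x = 11 or x = −13, giving (11, −7) and (−13, −1).

(−13, −1) and (11, −7)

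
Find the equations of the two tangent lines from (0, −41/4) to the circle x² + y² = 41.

5x − 4y = 41 and 5x + 4y = −41

Write the tangent as mx − y + (−41/4 − m·(0)) = 0 and set its distance from the centre to √41:
(0m − (41/4))² = 41(m² + 1)
16m² − 25 = 0, so m = 5/4 or m = −5/4.
Through (0, −41/4) these give 5x − 4y = 41 and 5x + 4y = −41.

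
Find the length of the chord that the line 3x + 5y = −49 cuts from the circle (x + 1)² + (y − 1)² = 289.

5√34

Express y = (−49 − 3x)/5 and substitute into the circle:
34x² + 374x − 4284 = 0  ⟹  x² + 11x − 126 = 0
x = 7 or x = −18, giving (7, −14) and (−18, 1).
|(7, −14) − (−18, 1)| = √((25)² + (−15)²) = 5√34.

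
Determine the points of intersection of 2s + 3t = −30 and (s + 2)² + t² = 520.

Substitute t = (−30 − 2s)/3:
13s² + 156s − 3744 = 0  ⟹  s² + 12s − 288 = 0
s = 12 or s = −24, giving (12, −18) and (−24, 6).

(−24, 6) and (12, −18)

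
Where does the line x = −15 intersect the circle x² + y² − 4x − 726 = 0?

(−15, −21) and (−15, 21)

The line gives x = −15. Substituting into the circle:
y² − 441 = 0
y = 21 or y = −21, giving (−15, 21) and (−15, −21).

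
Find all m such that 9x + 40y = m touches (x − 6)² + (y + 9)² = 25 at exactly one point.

For a tangent, require d(centre, line) = r = 5.
|9·6 + 40·(−9) − m| / √1681 = 5
|m − (−306)| = 5·41, so m = −101 or m = −511.

m = −511 or m = −101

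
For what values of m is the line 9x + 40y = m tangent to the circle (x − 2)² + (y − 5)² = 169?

For a tangent, require d(centre, line) = r = 13.
|9·2 + 40·5 − m| / √1681 = 13
|m − (218)| = 13·41, so m = 751 or m = −315.

m = −315 or m = 751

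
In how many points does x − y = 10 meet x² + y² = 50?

1

Substituting the line into the circle gives 2x² − 20x + 50 = 0.
Discriminant = (−20)² − 4·2·(50) = 0.
A repeated root: the line is tangent.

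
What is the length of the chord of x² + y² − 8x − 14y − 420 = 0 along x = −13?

The line gives x = −13. Substituting into the circle:
y² − 14y − 147 = 0
y = 21 or y = −7, giving (−13, 21) and (−13, −7).
Chord length = distance between (−13, 21) and (−13, −7) = √784 = 28.

28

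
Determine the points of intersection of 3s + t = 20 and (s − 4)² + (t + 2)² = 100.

From the line, t = −3s + 20. Substituting:
10s² − 140s + 400 = 0  ⟹  s² − 14s + 40 = 0
s = 10 or s = 4, giving (10, −10) and (4, 8).

(4, 8) and (10, −10)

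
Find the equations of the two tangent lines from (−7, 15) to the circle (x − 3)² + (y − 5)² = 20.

Let a tangent through (−7, 15) have slope m. Its distance from (3, 5) must equal 2√5:
[m·(10) − (−10)]² = 20(m² + 1)
2m² + 5m + 2 = 0, so m = −1/2 or m = −2.
Through (−7, 15) these give x + 2y = 23 and 2x + y = 1.

x + 2y = 23 and 2x + y = 1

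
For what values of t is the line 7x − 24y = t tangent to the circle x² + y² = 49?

For a tangent, require d(centre, line) = r = 7.
|7·0 − 24·0 − t| / √625 = 7
|t| = 7·25, so t = 175 or t = −175.

t = −175 or t = 175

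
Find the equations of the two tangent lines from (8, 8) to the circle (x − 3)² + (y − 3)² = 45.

Let a tangent through (8, 8) have slope m. Its distance from (3, 3) must equal 3√5:
[m·(−5) − (−5)]² = 45(m² + 1)
2m² + 5m + 2 = 0, so m = −1/2 or m = −2.
With m = −1/2: x + 2y = 24. With m = −2: 2x + y = 24.

x + 2y = 24 and 2x + y = 24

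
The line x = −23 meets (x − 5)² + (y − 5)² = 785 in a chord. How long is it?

2

The distance from (5, 5) to the line is 28, and r² = 785.
Half the chord is √(r² − d²) = √(1), so the full chord is 2.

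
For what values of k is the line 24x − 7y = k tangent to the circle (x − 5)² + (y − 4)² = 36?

For a tangent, require d(centre, line) = r = 6.
|24·5 − 7·4 − k| / √625 = 6
|k − (92)| = 6·25, so k = 242 or k = −58.

k = −58 or k = 242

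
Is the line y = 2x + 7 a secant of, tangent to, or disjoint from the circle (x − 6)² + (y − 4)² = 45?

Centre (6, 4), r² = 45. Distance² from centre to line = (15)²/5 = 45.
Since d² = r², the line is tangent.

tangent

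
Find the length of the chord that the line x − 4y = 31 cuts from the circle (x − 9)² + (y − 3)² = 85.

2√17

Express y = (−31 + x)/4 and substitute into the circle:
17x² − 374x + 1785 = 0  ⟹  x² − 22x + 105 = 0
x = 15 or x = 7, giving (15, −4) and (7, −6).
|(15, −4) − (7, −6)| = √((8)² + (2)²) = 2√17.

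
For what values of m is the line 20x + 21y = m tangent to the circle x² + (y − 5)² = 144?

For a tangent, require d(centre, line) = r = 12.
|20·0 + 21·5 − m| / √841 = 12
|m − (105)| = 12·29, so m = 453 or m = −243.

m = −243 or m = 453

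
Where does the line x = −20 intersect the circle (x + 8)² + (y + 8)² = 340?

The line gives x = −20. Substituting into the circle:
y² + 16y − 132 = 0
y = 6 or y = −22, giving (−20, 6) and (−20, −22).

(−20, −22) and (−20, 6)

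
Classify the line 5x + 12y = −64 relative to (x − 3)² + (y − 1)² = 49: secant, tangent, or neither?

tangent

Centre (3, 1), r² = 49. Distance² from centre to line = (91)²/169 = 49.
Since d² = r², the line is tangent.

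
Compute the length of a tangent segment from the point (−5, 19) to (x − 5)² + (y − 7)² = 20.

The centre is (5, 7) and r = 2√5. The square of the distance from P to the centre is 100 + 144 = 244.
The tangent meets the radius at right angles, so tangent² = |PO|² − r² = 244 − 20 = 224.

4√14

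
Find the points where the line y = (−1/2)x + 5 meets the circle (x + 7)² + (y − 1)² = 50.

Express y = (10 − x)/2 and substitute into the circle:
5x² + 40x + 60 = 0  ⟹  x² + 8x + 12 = 0
x = −2 or x = −6, giving (−2, 6) and (−6, 8).

(−6, 8) and (−2, 6)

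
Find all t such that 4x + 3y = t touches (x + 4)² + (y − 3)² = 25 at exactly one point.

t = −32 or t = 18

For a tangent, require d(centre, line) = r = 5.
|4·(−4) + 3·3 − t| / √25 = 5
|t − (−7)| = 5·5, so t = 18 or t = −32.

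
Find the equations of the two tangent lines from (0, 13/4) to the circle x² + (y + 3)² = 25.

3x − 4y = −13 and 3x + 4y = 13

Write the tangent as mx − y + (13/4 − m·(0)) = 0 and set its distance from the centre to 5:
[m·(0) − (−25/4)]² = 25(m² + 1)
16m² − 9 = 0, so m = 3/4 or m = −3/4.
Through (0, 13/4) these give 3x − 4y = −13 and 3x + 4y = 13.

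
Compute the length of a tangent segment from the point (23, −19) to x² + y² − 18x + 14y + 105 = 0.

The centre is (9, −7) and r = 5. The square of the distance from P to the centre is 196 + 144 = 340.
By the tangent–radius right angle, tangent length = √(|PO|² − r²) = √315 = 3√35.

3√35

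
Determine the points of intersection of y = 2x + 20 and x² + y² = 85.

Express y = 2x + 20 and substitute into the circle:
5x² + 80x + 315 = 0  ⟹  x² + 16x + 63 = 0
x = −7 or x = −9, giving (−7, 6) and (−9, 2).

(−9, 2) and (−7, 6)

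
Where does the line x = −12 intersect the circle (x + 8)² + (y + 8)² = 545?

The line gives x = −12. Substituting into the circle:
y² + 16y − 465 = 0
y = 15 or y = −31, giving (−12, 15) and (−12, −31).

(−12, −31) and (−12, 15)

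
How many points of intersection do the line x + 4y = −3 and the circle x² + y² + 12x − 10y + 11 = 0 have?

2

Substituting the line into the circle gives 17x² + 238x + 305 = 0.
Discriminant = (238)² − 4·17·(305) = 35904 > 0.
Two real roots: the line is a secant.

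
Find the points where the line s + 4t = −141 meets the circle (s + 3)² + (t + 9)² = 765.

(−21, −30) and (3, −36)

From the line, t = (−141 − s)/4. Substituting:
17s² + 306s − 1071 = 0  ⟹  s² + 18s − 63 = 0
s = 3 or s = −21, giving (3, −36) and (−21, −30).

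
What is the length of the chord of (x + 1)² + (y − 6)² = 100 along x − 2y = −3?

8√5

Centre (−1, 6), r² = 100. Perpendicular distance d from centre to line = |−10| / √5 = 10/√5.
Chord = 2√(r² − d²) = 2·√(80) = 8√5.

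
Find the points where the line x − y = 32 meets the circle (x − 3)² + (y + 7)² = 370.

Substitute y = x − 32:
2x² − 56x + 264 = 0  ⟹  x² − 28x + 132 = 0
x = 22 or x = 6, giving (22, −10) and (6, −26).

(6, −26) and (22, −10)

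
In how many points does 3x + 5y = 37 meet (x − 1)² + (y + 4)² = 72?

0

Substituting the line into the circle gives 34x² − 392x + 1474 = 0.
Δ = 153664 − 200464 = −46800.
No real roots: the line does not meet the circle.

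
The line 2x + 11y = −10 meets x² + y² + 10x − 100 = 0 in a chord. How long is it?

Express y = (−10 − 2x)/11 and substitute into the circle:
125x² + 1250x − 12000 = 0  ⟹  x² + 10x − 96 = 0
x = 6 or x = −16, giving (6, −2) and (−16, 2).
|(6, −2) − (−16, 2)| = √((22)² + (−4)²) = 10√5.

10√5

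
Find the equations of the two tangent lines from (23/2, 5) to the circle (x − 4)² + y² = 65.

Let a tangent through (23/2, 5) have slope m. Its distance from (4, 0) must equal √65:
(−15/2m − (−5))² = 65(m² + 1)
7m² + 60m + 32 = 0, so m = −4/7 or m = −8.
With m = −4/7: 4x + 7y = 81. With m = −8: 8x + y = 97.

4x + 7y = 81 and 8x + y = 97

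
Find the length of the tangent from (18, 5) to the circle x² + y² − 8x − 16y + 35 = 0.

4√10

With centre O = (4, 8), |OP|² = 205 and r² = 45.
Power of the point: PT² = |PO|² − r² = 160, so PT = 4√10.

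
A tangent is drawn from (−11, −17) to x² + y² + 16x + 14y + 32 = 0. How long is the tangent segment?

2√7

Centre (−8, −7), r² = 81. |PO|² = (−3)² + (−10)² = 109.
By the tangent–radius right angle, tangent length = √(|PO|² − r²) = √28 = 2√7.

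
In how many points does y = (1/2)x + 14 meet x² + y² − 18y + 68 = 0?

0

Centre (0, 9), r² = 13. Distance² from centre to line = (10)²/5 = 20.
Since d² > r², the line lies outside the circle.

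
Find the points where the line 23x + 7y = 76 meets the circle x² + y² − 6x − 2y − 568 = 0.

(−4, 24) and (10, −22)

From the line, y = (76 − 23x)/7. Substituting:
578x² − 3468x − 23120 = 0  ⟹  x² − 6x − 40 = 0
x = 10 or x = −4, giving (10, −22) and (−4, 24).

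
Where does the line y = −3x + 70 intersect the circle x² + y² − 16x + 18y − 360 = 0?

(20, 10) and (29, −17)

Substitute y = −3x + 70:
10x² − 490x + 5800 = 0  ⟹  x² − 49x + 580 = 0
x = 29 or x = 20, giving (29, −17) and (20, 10).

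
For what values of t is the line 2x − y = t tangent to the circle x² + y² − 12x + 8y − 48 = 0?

t = 16 ± 10√5

For a tangent, require d(centre, line) = r = 10.
|2·6 − 1·(−4) − t| / √5 = 10
|t − (16)| = 10√5.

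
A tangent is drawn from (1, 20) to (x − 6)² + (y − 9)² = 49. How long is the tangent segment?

√97

Centre (6, 9), r² = 49. |PO|² = (−5)² + (11)² = 146.
By the tangent–radius right angle, tangent length = √(|PO|² − r²) = √97.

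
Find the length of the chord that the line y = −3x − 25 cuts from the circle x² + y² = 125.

5√10

The distance from (0, 0) to the line is 25/√10, and r² = 125.
Chord = 2√(r² − d²) = 2·√(125/2) = 5√10.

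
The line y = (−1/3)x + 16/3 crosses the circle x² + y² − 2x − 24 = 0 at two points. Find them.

Express y = (16 − x)/3 and substitute into the circle:
10x² − 50x + 40 = 0  ⟹  x² − 5x + 4 = 0
x = 4 or x = 1, giving (4, 4) and (1, 5).

(1, 5) and (4, 4)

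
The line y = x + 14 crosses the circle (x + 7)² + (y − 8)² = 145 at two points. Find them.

(−15, −1) and (2, 16)

Substitute y = x + 14:
2x² + 26x − 60 = 0  ⟹  x² + 13x − 30 = 0
x = 2 or x = −15, giving (2, 16) and (−15, −1).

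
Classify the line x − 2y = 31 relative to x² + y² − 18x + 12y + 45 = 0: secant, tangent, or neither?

secant

Substituting the line into the circle gives 5x² − 110x + 397 = 0.
Δ = 12100 − 7940 = 4160.
Two real roots: the line is a secant.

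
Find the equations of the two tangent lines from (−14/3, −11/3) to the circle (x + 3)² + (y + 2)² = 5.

Write the tangent as mx − y + (−11/3 − m·(−14/3)) = 0 and set its distance from the centre to √5:
(5/3m − (5/3))² = 5(m² + 1)
2m² + 5m + 2 = 0, so m = −2 or m = −1/2.
Through (−14/3, −11/3) these give 2x + y = −13 and x + 2y = −12.

2x + y = −13 and x + 2y = −12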